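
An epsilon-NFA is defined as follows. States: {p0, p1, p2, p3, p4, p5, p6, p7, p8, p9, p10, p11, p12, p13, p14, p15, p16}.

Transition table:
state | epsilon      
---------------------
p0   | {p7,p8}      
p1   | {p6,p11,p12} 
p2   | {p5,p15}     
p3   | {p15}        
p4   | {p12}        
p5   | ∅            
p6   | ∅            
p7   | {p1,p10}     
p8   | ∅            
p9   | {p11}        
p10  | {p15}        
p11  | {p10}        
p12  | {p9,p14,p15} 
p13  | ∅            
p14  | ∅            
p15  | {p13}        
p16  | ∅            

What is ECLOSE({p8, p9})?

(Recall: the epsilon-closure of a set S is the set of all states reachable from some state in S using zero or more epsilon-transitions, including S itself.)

Start with {p8, p9}.
From p9 via epsilon: add p11.
From p11 via epsilon: add p10.
From p10 via epsilon: add p15.
From p15 via epsilon: add p13.
No new states can be added; the closed set is {p8, p9, p10, p11, p13, p15}.

{p8, p9, p10, p11, p13, p15}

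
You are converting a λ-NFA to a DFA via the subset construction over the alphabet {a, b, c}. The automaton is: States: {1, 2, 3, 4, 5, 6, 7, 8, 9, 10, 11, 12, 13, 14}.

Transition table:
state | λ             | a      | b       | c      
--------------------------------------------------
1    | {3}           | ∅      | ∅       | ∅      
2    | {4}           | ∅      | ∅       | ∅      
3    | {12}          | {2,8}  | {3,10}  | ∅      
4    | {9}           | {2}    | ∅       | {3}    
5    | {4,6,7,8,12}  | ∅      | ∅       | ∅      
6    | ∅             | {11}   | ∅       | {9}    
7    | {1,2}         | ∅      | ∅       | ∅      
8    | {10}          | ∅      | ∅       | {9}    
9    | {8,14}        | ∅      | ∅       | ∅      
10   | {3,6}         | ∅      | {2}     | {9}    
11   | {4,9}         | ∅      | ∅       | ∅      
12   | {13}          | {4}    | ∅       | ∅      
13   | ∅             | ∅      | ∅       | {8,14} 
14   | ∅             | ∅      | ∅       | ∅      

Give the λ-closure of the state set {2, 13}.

Start with {2, 13}.
From 2 via λ: add 4.
From 4 via λ: add 9.
From 9 via λ: add 8, 14.
From 8 via λ: add 10.
From 10 via λ: add 3, 6.
From 3 via λ: add 12.
No new states can be added; the closed set is {2, 3, 4, 6, 8, 9, 10, 12, 13, 14}.

{2, 3, 4, 6, 8, 9, 10, 12, 13, 14}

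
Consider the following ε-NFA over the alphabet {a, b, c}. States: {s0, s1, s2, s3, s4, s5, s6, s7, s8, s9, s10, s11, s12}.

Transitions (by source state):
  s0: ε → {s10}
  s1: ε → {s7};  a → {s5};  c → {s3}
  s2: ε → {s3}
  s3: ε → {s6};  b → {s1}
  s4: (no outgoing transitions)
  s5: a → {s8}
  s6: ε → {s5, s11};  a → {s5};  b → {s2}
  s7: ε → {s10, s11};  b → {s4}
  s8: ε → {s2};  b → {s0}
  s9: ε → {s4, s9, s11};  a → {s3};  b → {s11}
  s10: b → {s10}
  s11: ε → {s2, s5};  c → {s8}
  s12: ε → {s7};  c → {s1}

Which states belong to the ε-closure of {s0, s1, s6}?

{s0, s1, s2, s3, s5, s6, s7, s10, s11}

Start with {s0, s1, s6}.
From s0 via ε: add s10.
From s1 via ε: add s7.
From s6 via ε: add s5, s11.
From s11 via ε: add s2.
From s2 via ε: add s3.
No new states can be added; the closed set is {s0, s1, s2, s3, s5, s6, s7, s10, s11}.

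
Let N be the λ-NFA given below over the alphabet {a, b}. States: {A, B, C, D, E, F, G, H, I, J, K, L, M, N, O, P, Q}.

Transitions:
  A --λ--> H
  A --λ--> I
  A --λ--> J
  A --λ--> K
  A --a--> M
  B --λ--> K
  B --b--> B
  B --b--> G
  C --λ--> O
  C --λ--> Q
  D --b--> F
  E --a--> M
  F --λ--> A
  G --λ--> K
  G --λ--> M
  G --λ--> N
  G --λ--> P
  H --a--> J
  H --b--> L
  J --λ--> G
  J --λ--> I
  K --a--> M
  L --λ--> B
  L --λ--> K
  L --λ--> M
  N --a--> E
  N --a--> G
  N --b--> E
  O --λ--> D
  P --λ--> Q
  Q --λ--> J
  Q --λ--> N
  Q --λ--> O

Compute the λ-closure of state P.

{D, G, I, J, K, M, N, O, P, Q}

Start with {P}.
From P via λ: add Q.
From Q via λ: add J, N, O.
From J via λ: add G, I.
From O via λ: add D.
From G via λ: add K, M.
No new states can be added; the closed set is {D, G, I, J, K, M, N, O, P, Q}.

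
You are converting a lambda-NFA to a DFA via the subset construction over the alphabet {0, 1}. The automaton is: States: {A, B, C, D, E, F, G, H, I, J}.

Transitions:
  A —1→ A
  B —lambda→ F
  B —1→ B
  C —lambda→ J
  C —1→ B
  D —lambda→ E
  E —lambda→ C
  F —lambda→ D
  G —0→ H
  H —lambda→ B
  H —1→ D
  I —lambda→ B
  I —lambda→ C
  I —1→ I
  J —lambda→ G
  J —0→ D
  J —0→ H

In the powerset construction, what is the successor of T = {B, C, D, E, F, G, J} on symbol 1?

{B, C, D, E, F, G, J}

B on 1 → {B}.
C on 1 → {B}.
No 1-transition from D, E, F, G, J.
Union after reading 1: {B}.
Now take the lambda-closure:
From B via lambda: add F.
From F via lambda: add D.
From D via lambda: add E.
From E via lambda: add C.
From C via lambda: add J.
From J via lambda: add G.
No new states can be added; the closed set is {B, C, D, E, F, G, J}.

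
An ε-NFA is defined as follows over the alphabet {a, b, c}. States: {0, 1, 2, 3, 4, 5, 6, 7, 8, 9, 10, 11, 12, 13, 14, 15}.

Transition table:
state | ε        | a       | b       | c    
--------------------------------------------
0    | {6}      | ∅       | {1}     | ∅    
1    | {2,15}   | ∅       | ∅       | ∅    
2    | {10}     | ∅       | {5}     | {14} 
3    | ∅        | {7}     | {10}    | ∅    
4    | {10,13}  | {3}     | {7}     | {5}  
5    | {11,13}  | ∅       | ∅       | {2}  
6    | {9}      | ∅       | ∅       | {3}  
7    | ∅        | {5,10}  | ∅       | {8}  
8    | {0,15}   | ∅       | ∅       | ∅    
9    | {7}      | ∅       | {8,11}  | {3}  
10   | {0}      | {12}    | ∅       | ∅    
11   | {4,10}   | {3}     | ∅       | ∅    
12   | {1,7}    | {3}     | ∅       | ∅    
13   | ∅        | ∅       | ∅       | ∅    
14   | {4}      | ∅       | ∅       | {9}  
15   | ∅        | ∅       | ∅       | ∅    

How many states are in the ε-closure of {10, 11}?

8

Start with {10, 11}.
From 10 via ε: add 0.
From 11 via ε: add 4.
From 0 via ε: add 6.
From 4 via ε: add 13.
From 6 via ε: add 9.
From 9 via ε: add 7.
ε-closure = {0, 4, 6, 7, 9, 10, 11, 13}, which has 8 states.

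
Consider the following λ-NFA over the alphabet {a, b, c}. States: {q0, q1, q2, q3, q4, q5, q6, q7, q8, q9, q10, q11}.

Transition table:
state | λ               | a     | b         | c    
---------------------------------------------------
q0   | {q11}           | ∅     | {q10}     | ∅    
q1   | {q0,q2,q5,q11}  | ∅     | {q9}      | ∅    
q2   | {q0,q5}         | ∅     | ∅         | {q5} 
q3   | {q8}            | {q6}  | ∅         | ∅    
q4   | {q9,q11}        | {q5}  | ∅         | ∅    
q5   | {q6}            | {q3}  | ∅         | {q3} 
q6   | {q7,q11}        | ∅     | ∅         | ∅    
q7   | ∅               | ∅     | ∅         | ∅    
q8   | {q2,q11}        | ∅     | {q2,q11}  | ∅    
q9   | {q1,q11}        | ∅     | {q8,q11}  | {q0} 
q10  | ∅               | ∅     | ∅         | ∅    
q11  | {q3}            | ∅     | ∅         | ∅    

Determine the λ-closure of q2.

Start with {q2}.
From q2 via λ: add q0, q5.
From q0 via λ: add q11.
From q5 via λ: add q6.
From q6 via λ: add q7.
From q11 via λ: add q3.
From q3 via λ: add q8.
No new states can be added; the closed set is {q0, q2, q3, q5, q6, q7, q8, q11}.

{q0, q2, q3, q5, q6, q7, q8, q11}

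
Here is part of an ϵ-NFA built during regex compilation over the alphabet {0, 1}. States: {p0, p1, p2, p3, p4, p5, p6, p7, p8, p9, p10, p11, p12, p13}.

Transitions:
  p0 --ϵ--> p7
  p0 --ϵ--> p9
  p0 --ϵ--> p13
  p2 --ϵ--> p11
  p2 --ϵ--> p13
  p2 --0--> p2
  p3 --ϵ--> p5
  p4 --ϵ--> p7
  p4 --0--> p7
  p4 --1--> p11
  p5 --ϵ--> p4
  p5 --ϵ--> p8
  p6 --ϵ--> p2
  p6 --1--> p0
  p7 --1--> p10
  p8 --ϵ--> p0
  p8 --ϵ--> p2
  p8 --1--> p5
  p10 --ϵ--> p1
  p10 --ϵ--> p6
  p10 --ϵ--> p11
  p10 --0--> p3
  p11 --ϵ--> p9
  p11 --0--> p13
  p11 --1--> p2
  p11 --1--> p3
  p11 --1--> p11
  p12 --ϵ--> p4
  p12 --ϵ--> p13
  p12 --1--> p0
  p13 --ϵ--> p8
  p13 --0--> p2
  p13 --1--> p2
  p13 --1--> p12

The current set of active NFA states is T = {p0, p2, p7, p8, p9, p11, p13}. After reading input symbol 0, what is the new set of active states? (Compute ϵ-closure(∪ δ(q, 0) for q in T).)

{p0, p2, p7, p8, p9, p11, p13}

p2 on 0 → {p2}.
p11 on 0 → {p13}.
p13 on 0 → {p2}.
No 0-transition from p0, p7, p8, p9.
Union after reading 0: {p2, p13}.
Now take the ϵ-closure:
From p2 via ϵ: add p11.
From p13 via ϵ: add p8.
From p8 via ϵ: add p0.
From p11 via ϵ: add p9.
From p0 via ϵ: add p7.
No new states can be added; the closed set is {p0, p2, p7, p8, p9, p11, p13}.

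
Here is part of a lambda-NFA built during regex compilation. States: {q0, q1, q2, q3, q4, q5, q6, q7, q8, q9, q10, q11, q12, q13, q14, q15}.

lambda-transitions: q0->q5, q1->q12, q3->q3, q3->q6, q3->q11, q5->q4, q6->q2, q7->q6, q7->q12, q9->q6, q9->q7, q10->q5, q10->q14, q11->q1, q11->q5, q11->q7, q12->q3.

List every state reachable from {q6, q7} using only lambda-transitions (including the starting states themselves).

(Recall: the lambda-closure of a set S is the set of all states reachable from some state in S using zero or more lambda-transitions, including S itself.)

Start with {q6, q7}.
From q6 via lambda: add q2.
From q7 via lambda: add q12.
From q12 via lambda: add q3.
From q3 via lambda: add q11.
From q11 via lambda: add q1, q5.
From q5 via lambda: add q4.
No new states can be added; the closed set is {q1, q2, q3, q4, q5, q6, q7, q11, q12}.

{q1, q2, q3, q4, q5, q6, q7, q11, q12}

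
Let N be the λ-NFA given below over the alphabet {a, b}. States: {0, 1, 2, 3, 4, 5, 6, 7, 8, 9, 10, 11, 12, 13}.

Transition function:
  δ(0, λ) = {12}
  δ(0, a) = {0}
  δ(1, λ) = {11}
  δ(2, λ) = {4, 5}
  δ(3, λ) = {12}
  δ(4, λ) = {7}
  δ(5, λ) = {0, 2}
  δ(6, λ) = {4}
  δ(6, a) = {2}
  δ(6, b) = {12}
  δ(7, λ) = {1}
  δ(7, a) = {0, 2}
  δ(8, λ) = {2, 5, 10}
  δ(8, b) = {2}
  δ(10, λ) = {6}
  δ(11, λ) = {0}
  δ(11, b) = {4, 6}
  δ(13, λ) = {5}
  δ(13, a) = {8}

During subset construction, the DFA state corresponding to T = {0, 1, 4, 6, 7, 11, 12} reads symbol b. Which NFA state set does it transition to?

6 on b → {12}.
11 on b → {4, 6}.
No b-transition from 0, 1, 4, 7, 12.
Union after reading b: {4, 6, 12}.
Now take the λ-closure:
From 4 via λ: add 7.
From 7 via λ: add 1.
From 1 via λ: add 11.
From 11 via λ: add 0.
No new states can be added; the closed set is {0, 1, 4, 6, 7, 11, 12}.

{0, 1, 4, 6, 7, 11, 12}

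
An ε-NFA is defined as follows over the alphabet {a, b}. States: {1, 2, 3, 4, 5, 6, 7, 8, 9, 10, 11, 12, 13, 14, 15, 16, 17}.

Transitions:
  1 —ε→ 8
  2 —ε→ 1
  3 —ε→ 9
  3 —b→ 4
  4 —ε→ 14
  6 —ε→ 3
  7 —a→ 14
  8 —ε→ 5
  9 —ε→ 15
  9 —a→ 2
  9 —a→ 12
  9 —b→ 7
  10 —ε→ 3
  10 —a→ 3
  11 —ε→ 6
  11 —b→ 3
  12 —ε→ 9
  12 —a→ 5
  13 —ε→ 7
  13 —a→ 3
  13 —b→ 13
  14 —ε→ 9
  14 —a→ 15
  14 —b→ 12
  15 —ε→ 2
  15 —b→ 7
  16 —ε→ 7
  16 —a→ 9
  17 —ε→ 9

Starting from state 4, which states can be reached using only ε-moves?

Start with {4}.
From 4 via ε: add 14.
From 14 via ε: add 9.
From 9 via ε: add 15.
From 15 via ε: add 2.
From 2 via ε: add 1.
From 1 via ε: add 8.
From 8 via ε: add 5.
No new states can be added; the closed set is {1, 2, 4, 5, 8, 9, 14, 15}.

{1, 2, 4, 5, 8, 9, 14, 15}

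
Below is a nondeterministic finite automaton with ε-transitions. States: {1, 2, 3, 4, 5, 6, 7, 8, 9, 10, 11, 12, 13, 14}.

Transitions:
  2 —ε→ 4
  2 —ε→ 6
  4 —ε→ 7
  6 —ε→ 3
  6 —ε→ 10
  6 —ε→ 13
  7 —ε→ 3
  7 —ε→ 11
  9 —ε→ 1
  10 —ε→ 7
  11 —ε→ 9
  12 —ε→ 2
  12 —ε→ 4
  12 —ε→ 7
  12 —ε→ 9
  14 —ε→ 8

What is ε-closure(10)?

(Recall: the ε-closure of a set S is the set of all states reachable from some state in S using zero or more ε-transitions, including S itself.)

{1, 3, 7, 9, 10, 11}

Start with {10}.
From 10 via ε: add 7.
From 7 via ε: add 3, 11.
From 11 via ε: add 9.
From 9 via ε: add 1.
No new states can be added; the closed set is {1, 3, 7, 9, 10, 11}.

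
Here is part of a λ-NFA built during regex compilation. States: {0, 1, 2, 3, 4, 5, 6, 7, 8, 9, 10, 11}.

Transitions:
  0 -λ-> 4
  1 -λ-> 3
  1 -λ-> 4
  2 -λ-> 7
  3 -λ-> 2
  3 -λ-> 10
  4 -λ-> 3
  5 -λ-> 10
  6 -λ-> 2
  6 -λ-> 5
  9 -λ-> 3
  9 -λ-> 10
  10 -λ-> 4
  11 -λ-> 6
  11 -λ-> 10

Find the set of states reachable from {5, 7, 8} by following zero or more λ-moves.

Start with {5, 7, 8}.
From 5 via λ: add 10.
From 10 via λ: add 4.
From 4 via λ: add 3.
From 3 via λ: add 2.
No new states can be added; the closed set is {2, 3, 4, 5, 7, 8, 10}.

{2, 3, 4, 5, 7, 8, 10}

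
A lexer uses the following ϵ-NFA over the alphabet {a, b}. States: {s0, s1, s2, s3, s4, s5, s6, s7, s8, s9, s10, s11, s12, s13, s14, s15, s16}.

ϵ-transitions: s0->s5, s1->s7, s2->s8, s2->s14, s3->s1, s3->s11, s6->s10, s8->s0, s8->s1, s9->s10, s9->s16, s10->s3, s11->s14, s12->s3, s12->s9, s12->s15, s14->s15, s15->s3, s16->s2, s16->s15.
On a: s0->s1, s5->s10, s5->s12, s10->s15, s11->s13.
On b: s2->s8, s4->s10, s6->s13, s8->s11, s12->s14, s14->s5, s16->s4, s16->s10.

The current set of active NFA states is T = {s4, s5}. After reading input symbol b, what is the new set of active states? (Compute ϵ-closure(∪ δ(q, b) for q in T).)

{s1, s3, s7, s10, s11, s14, s15}

s4 on b → {s10}.
No b-transition from s5.
Union after reading b: {s10}.
Now take the ϵ-closure:
From s10 via ϵ: add s3.
From s3 via ϵ: add s1, s11.
From s1 via ϵ: add s7.
From s11 via ϵ: add s14.
From s14 via ϵ: add s15.
No new states can be added; the closed set is {s1, s3, s7, s10, s11, s14, s15}.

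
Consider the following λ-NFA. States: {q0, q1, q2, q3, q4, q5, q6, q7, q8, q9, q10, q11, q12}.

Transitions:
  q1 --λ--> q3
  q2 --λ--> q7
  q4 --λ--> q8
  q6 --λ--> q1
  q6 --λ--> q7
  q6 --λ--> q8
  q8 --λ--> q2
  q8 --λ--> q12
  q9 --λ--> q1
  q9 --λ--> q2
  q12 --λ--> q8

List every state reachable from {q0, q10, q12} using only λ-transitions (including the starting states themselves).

{q0, q2, q7, q8, q10, q12}

Start with {q0, q10, q12}.
From q12 via λ: add q8.
From q8 via λ: add q2.
From q2 via λ: add q7.
No new states can be added; the closed set is {q0, q2, q7, q8, q10, q12}.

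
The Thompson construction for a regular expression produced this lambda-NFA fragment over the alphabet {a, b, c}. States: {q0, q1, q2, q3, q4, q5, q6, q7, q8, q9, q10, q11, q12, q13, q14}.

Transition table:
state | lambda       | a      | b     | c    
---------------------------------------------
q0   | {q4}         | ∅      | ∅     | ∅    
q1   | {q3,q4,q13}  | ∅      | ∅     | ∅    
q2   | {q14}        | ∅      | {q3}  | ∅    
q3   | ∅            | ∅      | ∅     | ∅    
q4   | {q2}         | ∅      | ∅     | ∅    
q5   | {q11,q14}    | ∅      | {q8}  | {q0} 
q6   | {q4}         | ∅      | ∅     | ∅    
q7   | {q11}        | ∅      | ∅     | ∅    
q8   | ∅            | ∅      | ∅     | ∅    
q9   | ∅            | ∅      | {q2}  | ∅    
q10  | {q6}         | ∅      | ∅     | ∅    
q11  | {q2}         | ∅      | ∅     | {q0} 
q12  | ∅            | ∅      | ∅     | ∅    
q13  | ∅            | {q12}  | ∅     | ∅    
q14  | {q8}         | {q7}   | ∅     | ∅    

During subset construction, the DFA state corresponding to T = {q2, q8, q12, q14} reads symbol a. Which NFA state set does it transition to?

{q2, q7, q8, q11, q14}

q14 on a → {q7}.
No a-transition from q2, q8, q12.
Union after reading a: {q7}.
Now take the lambda-closure:
From q7 via lambda: add q11.
From q11 via lambda: add q2.
From q2 via lambda: add q14.
From q14 via lambda: add q8.
No new states can be added; the closed set is {q2, q7, q8, q11, q14}.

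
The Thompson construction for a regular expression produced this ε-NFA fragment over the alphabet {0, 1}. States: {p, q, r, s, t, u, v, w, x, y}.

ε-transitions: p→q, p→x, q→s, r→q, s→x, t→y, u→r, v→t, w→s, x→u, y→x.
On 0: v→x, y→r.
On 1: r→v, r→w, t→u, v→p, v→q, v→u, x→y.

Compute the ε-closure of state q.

Start with {q}.
From q via ε: add s.
From s via ε: add x.
From x via ε: add u.
From u via ε: add r.
No new states can be added; the closed set is {q, r, s, u, x}.

{q, r, s, u, x}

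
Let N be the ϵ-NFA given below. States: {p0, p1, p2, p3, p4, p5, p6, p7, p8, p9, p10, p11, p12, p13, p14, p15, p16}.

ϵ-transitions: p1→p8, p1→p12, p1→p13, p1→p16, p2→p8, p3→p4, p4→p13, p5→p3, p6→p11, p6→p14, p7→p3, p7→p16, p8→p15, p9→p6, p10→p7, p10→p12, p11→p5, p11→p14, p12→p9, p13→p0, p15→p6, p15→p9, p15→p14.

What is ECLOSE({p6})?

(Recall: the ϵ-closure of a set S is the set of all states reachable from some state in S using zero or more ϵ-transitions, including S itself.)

Start with {p6}.
From p6 via ϵ: add p11, p14.
From p11 via ϵ: add p5.
From p5 via ϵ: add p3.
From p3 via ϵ: add p4.
From p4 via ϵ: add p13.
From p13 via ϵ: add p0.
No new states can be added; the closed set is {p0, p3, p4, p5, p6, p11, p13, p14}.

{p0, p3, p4, p5, p6, p11, p13, p14}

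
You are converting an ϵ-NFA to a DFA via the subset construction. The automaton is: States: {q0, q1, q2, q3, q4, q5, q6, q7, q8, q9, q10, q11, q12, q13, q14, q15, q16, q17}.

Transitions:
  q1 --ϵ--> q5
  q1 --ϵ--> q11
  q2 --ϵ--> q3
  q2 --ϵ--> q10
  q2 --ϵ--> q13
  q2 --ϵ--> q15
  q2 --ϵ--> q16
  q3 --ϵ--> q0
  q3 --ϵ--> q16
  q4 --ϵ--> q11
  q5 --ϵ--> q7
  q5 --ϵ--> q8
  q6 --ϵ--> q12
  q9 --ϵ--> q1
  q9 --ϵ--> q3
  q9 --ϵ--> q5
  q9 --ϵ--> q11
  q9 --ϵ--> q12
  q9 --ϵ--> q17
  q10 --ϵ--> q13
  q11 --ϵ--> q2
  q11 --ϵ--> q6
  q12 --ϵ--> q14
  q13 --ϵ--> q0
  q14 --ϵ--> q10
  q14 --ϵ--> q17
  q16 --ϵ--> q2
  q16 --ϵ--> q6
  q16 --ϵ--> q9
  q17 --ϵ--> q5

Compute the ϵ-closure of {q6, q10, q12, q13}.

Start with {q6, q10, q12, q13}.
From q12 via ϵ: add q14.
From q13 via ϵ: add q0.
From q14 via ϵ: add q17.
From q17 via ϵ: add q5.
From q5 via ϵ: add q7, q8.
No new states can be added; the closed set is {q0, q5, q6, q7, q8, q10, q12, q13, q14, q17}.

{q0, q5, q6, q7, q8, q10, q12, q13, q14, q17}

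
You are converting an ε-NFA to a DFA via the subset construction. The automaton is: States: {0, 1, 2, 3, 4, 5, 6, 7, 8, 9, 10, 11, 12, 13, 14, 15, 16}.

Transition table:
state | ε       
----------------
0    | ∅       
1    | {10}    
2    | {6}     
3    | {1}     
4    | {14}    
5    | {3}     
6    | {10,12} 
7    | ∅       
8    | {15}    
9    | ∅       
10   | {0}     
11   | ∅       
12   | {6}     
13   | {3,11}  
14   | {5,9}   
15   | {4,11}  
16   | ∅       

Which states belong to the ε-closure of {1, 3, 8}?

{0, 1, 3, 4, 5, 8, 9, 10, 11, 14, 15}

Start with {1, 3, 8}.
From 1 via ε: add 10.
From 8 via ε: add 15.
From 10 via ε: add 0.
From 15 via ε: add 4, 11.
From 4 via ε: add 14.
From 14 via ε: add 5, 9.
No new states can be added; the closed set is {0, 1, 3, 4, 5, 8, 9, 10, 11, 14, 15}.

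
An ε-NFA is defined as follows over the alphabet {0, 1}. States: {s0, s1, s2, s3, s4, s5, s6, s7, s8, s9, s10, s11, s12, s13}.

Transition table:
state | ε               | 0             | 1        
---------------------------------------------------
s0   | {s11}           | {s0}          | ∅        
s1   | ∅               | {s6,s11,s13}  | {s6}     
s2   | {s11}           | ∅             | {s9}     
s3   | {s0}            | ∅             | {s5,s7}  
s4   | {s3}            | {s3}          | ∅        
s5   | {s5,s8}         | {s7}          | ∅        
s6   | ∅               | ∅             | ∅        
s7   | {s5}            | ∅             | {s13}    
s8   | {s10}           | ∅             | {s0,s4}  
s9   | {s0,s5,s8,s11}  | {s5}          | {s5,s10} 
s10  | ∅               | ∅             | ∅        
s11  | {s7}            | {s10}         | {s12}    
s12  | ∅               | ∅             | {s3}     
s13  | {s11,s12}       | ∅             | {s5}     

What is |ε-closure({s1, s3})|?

Start with {s1, s3}.
From s3 via ε: add s0.
From s0 via ε: add s11.
From s11 via ε: add s7.
From s7 via ε: add s5.
From s5 via ε: add s8.
From s8 via ε: add s10.
ε-closure = {s0, s1, s3, s5, s7, s8, s10, s11}, which has 8 states.

8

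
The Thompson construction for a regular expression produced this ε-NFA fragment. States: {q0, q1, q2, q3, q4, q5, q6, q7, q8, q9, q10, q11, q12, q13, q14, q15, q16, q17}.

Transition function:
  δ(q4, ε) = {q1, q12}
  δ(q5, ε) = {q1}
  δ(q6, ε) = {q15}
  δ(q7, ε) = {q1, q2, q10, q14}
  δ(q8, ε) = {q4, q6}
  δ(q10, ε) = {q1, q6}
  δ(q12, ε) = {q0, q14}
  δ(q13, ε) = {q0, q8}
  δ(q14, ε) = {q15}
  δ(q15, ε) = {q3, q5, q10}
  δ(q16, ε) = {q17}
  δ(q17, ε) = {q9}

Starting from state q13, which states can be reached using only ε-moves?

{q0, q1, q3, q4, q5, q6, q8, q10, q12, q13, q14, q15}

Start with {q13}.
From q13 via ε: add q0, q8.
From q8 via ε: add q4, q6.
From q4 via ε: add q1, q12.
From q6 via ε: add q15.
From q12 via ε: add q14.
From q15 via ε: add q3, q5, q10.
No new states can be added; the closed set is {q0, q1, q3, q4, q5, q6, q8, q10, q12, q13, q14, q15}.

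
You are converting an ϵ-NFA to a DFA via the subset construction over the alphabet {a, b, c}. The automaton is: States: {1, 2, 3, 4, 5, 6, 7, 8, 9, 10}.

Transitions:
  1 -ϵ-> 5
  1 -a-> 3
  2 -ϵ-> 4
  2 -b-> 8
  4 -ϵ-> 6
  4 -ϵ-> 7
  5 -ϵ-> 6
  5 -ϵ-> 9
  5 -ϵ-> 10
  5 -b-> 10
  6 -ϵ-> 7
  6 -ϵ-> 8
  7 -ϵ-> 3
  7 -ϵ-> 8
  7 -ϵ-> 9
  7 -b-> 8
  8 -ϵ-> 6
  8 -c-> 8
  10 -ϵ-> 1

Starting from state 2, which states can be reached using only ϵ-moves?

Start with {2}.
From 2 via ϵ: add 4.
From 4 via ϵ: add 6, 7.
From 6 via ϵ: add 8.
From 7 via ϵ: add 3, 9.
No new states can be added; the closed set is {2, 3, 4, 6, 7, 8, 9}.

{2, 3, 4, 6, 7, 8, 9}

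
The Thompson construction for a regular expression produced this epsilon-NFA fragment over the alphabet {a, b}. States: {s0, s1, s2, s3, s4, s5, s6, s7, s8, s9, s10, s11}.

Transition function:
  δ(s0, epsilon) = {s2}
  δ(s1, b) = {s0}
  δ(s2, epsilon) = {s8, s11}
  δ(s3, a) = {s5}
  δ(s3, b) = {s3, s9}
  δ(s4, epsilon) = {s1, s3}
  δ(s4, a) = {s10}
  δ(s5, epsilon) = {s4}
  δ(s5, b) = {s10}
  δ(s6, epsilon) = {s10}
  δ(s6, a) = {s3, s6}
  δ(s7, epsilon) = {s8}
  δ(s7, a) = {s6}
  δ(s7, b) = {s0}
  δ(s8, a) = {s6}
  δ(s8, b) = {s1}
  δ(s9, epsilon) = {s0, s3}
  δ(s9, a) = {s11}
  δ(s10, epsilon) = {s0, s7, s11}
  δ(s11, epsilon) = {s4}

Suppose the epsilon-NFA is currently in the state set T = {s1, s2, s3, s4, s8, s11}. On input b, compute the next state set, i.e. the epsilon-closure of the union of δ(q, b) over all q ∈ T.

s1 on b → {s0}.
s3 on b → {s3, s9}.
s8 on b → {s1}.
No b-transition from s2, s4, s11.
Union after reading b: {s0, s1, s3, s9}.
Now take the epsilon-closure:
From s0 via epsilon: add s2.
From s2 via epsilon: add s8, s11.
From s11 via epsilon: add s4.
No new states can be added; the closed set is {s0, s1, s2, s3, s4, s8, s9, s11}.

{s0, s1, s2, s3, s4, s8, s9, s11}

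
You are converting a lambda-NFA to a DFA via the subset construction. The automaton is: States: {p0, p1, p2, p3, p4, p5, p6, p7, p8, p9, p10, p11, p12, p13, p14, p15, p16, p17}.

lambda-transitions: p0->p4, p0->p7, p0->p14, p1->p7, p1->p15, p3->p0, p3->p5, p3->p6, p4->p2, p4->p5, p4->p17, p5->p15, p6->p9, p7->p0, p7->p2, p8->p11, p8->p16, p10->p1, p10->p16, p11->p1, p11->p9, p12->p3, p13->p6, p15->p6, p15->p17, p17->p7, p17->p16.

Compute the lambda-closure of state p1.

Start with {p1}.
From p1 via lambda: add p7, p15.
From p7 via lambda: add p0, p2.
From p15 via lambda: add p6, p17.
From p0 via lambda: add p4, p14.
From p6 via lambda: add p9.
From p17 via lambda: add p16.
From p4 via lambda: add p5.
No new states can be added; the closed set is {p0, p1, p2, p4, p5, p6, p7, p9, p14, p15, p16, p17}.

{p0, p1, p2, p4, p5, p6, p7, p9, p14, p15, p16, p17}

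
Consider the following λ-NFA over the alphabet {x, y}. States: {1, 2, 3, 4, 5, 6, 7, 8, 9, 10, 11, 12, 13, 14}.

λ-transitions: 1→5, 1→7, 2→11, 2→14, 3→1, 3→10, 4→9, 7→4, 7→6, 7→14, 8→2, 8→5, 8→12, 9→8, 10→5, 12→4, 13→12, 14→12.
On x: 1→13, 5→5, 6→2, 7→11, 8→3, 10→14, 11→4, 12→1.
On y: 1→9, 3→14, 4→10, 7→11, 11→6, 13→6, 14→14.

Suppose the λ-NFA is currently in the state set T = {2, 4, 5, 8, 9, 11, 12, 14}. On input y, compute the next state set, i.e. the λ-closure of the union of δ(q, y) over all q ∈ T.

4 on y → {10}.
11 on y → {6}.
14 on y → {14}.
No y-transition from 2, 5, 8, 9, 12.
Union after reading y: {6, 10, 14}.
Now take the λ-closure:
From 10 via λ: add 5.
From 14 via λ: add 12.
From 12 via λ: add 4.
From 4 via λ: add 9.
From 9 via λ: add 8.
From 8 via λ: add 2.
From 2 via λ: add 11.
No new states can be added; the closed set is {2, 4, 5, 6, 8, 9, 10, 11, 12, 14}.

{2, 4, 5, 6, 8, 9, 10, 11, 12, 14}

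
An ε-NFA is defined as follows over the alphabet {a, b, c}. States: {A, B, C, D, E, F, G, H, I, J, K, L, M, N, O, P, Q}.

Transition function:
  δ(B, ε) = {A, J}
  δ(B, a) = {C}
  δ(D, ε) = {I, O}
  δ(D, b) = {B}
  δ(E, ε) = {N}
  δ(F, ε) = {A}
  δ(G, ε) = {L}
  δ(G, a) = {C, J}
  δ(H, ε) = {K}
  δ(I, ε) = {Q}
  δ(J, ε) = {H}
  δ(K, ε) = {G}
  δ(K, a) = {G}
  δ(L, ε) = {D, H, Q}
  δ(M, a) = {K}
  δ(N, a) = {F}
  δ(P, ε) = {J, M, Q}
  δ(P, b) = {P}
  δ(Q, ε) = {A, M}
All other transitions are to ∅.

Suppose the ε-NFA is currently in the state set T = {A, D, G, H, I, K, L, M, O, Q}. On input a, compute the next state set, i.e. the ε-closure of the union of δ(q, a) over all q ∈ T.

G on a → {C, J}.
K on a → {G}.
M on a → {K}.
No a-transition from A, D, H, I, L, O, Q.
Union after reading a: {C, G, J, K}.
Now take the ε-closure:
From G via ε: add L.
From J via ε: add H.
From L via ε: add D, Q.
From D via ε: add I, O.
From Q via ε: add A, M.
No new states can be added; the closed set is {A, C, D, G, H, I, J, K, L, M, O, Q}.

{A, C, D, G, H, I, J, K, L, M, O, Q}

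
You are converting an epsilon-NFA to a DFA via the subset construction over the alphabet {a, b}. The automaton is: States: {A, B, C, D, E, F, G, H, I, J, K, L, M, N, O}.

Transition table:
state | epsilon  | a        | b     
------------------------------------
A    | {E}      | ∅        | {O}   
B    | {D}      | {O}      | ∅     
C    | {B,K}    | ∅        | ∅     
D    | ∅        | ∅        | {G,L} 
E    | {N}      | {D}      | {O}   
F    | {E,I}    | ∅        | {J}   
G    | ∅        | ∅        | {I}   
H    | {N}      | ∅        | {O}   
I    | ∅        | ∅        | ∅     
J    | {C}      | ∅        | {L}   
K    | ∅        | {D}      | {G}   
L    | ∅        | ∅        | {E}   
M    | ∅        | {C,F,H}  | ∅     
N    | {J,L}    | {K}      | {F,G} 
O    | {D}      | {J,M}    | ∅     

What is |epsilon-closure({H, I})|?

Start with {H, I}.
From H via epsilon: add N.
From N via epsilon: add J, L.
From J via epsilon: add C.
From C via epsilon: add B, K.
From B via epsilon: add D.
epsilon-closure = {B, C, D, H, I, J, K, L, N}, which has 9 states.

9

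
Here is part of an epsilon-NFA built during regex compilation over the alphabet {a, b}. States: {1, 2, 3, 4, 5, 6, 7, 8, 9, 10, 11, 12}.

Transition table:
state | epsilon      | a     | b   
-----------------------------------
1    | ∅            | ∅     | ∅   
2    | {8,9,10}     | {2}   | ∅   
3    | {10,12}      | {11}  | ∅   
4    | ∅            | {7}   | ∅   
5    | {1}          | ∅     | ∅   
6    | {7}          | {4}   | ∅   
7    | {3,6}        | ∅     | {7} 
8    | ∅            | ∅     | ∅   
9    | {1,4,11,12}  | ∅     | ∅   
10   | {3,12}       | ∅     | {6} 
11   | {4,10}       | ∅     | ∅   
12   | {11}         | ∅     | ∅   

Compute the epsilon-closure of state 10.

{3, 4, 10, 11, 12}

Start with {10}.
From 10 via epsilon: add 3, 12.
From 12 via epsilon: add 11.
From 11 via epsilon: add 4.
No new states can be added; the closed set is {3, 4, 10, 11, 12}.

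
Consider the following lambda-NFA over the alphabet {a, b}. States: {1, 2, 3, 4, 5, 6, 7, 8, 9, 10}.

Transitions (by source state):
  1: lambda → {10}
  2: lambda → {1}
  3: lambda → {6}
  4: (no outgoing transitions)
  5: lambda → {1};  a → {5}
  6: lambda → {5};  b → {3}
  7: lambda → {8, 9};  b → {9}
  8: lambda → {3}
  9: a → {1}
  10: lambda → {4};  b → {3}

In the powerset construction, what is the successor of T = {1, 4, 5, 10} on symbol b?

10 on b → {3}.
No b-transition from 1, 4, 5.
Union after reading b: {3}.
Now take the lambda-closure:
From 3 via lambda: add 6.
From 6 via lambda: add 5.
From 5 via lambda: add 1.
From 1 via lambda: add 10.
From 10 via lambda: add 4.
No new states can be added; the closed set is {1, 3, 4, 5, 6, 10}.

{1, 3, 4, 5, 6, 10}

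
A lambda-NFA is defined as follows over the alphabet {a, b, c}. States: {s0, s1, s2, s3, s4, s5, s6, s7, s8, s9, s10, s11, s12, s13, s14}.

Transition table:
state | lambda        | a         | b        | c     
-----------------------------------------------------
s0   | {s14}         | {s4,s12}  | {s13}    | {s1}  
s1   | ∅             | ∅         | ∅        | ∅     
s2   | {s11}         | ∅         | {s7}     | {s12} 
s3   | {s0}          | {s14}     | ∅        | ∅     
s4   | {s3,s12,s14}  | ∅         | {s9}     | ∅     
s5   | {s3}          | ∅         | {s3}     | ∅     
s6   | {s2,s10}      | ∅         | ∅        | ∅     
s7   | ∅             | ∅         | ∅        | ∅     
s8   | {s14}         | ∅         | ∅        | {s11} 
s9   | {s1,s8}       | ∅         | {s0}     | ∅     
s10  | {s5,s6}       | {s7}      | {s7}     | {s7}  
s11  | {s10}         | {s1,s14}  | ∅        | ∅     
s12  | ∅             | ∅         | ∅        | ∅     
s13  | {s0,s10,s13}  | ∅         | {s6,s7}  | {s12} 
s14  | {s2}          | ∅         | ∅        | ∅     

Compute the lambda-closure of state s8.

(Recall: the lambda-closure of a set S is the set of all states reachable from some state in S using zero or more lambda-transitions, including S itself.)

Start with {s8}.
From s8 via lambda: add s14.
From s14 via lambda: add s2.
From s2 via lambda: add s11.
From s11 via lambda: add s10.
From s10 via lambda: add s5, s6.
From s5 via lambda: add s3.
From s3 via lambda: add s0.
No new states can be added; the closed set is {s0, s2, s3, s5, s6, s8, s10, s11, s14}.

{s0, s2, s3, s5, s6, s8, s10, s11, s14}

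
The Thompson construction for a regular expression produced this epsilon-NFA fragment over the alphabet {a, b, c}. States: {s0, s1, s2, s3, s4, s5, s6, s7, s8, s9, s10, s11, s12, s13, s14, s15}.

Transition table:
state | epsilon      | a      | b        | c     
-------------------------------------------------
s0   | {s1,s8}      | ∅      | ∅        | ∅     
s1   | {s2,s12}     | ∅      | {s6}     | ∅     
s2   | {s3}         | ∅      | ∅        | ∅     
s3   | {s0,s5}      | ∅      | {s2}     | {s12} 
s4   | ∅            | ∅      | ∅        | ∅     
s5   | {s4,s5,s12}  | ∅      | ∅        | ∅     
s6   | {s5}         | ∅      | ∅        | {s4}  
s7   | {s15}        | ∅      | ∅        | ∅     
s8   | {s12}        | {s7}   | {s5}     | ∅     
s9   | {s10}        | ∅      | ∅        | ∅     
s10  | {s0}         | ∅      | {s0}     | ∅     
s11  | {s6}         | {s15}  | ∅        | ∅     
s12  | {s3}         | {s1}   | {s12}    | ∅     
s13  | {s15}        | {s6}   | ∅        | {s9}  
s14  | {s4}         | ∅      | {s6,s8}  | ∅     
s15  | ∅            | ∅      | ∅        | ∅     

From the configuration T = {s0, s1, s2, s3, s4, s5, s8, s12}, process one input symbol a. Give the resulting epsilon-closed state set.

{s0, s1, s2, s3, s4, s5, s7, s8, s12, s15}

s8 on a → {s7}.
s12 on a → {s1}.
No a-transition from s0, s1, s2, s3, s4, s5.
Union after reading a: {s1, s7}.
Now take the epsilon-closure:
From s1 via epsilon: add s2, s12.
From s7 via epsilon: add s15.
From s2 via epsilon: add s3.
From s3 via epsilon: add s0, s5.
From s0 via epsilon: add s8.
From s5 via epsilon: add s4.
No new states can be added; the closed set is {s0, s1, s2, s3, s4, s5, s7, s8, s12, s15}.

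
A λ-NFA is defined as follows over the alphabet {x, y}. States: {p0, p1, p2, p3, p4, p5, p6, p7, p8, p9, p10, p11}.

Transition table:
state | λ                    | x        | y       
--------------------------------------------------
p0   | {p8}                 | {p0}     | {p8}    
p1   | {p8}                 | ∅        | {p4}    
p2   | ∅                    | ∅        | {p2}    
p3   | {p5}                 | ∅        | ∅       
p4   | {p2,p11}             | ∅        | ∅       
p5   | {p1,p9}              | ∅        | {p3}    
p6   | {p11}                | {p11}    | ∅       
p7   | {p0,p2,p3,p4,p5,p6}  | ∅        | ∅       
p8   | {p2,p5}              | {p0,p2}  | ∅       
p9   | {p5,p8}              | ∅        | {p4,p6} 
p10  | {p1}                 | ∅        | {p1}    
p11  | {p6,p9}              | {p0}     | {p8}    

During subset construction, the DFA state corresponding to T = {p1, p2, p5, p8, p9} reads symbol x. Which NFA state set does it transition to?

{p0, p1, p2, p5, p8, p9}

p8 on x → {p0, p2}.
No x-transition from p1, p2, p5, p9.
Union after reading x: {p0, p2}.
Now take the λ-closure:
From p0 via λ: add p8.
From p8 via λ: add p5.
From p5 via λ: add p1, p9.
No new states can be added; the closed set is {p0, p1, p2, p5, p8, p9}.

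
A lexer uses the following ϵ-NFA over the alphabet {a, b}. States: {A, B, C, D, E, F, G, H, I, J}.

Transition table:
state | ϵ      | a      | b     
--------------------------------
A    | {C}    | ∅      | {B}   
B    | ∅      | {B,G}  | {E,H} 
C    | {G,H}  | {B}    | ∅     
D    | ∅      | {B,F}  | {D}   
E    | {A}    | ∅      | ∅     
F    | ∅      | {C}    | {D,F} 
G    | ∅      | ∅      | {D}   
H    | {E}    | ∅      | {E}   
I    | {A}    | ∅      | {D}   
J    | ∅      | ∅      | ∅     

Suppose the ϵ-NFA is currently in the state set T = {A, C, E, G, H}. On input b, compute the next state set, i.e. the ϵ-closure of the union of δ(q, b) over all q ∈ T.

A on b → {B}.
G on b → {D}.
H on b → {E}.
No b-transition from C, E.
Union after reading b: {B, D, E}.
Now take the ϵ-closure:
From E via ϵ: add A.
From A via ϵ: add C.
From C via ϵ: add G, H.
No new states can be added; the closed set is {A, B, C, D, E, G, H}.

{A, B, C, D, E, G, H}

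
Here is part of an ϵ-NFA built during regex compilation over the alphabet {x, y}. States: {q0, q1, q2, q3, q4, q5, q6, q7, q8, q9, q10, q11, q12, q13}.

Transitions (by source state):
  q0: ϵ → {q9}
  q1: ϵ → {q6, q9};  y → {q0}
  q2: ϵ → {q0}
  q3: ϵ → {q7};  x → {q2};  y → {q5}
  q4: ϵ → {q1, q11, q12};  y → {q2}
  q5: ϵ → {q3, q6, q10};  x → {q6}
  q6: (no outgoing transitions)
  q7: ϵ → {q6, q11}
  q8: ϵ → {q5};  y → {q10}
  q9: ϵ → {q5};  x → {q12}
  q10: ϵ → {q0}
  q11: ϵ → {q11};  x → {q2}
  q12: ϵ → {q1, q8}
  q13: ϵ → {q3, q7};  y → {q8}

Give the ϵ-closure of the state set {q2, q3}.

{q0, q2, q3, q5, q6, q7, q9, q10, q11}

Start with {q2, q3}.
From q2 via ϵ: add q0.
From q3 via ϵ: add q7.
From q0 via ϵ: add q9.
From q7 via ϵ: add q6, q11.
From q9 via ϵ: add q5.
From q5 via ϵ: add q10.
No new states can be added; the closed set is {q0, q2, q3, q5, q6, q7, q9, q10, q11}.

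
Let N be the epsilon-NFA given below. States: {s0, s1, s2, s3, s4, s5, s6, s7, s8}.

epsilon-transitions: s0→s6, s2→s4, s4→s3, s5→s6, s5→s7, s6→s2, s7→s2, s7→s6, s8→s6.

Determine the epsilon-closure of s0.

{s0, s2, s3, s4, s6}

Start with {s0}.
From s0 via epsilon: add s6.
From s6 via epsilon: add s2.
From s2 via epsilon: add s4.
From s4 via epsilon: add s3.
No new states can be added; the closed set is {s0, s2, s3, s4, s6}.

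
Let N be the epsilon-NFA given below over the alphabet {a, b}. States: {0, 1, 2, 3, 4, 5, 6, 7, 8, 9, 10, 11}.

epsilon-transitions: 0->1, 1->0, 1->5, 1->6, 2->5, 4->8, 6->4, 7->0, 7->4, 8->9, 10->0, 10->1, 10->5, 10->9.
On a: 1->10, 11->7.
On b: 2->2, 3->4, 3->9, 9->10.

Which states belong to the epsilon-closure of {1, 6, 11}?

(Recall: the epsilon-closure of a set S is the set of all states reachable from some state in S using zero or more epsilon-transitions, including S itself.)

Start with {1, 6, 11}.
From 1 via epsilon: add 0, 5.
From 6 via epsilon: add 4.
From 4 via epsilon: add 8.
From 8 via epsilon: add 9.
No new states can be added; the closed set is {0, 1, 4, 5, 6, 8, 9, 11}.

{0, 1, 4, 5, 6, 8, 9, 11}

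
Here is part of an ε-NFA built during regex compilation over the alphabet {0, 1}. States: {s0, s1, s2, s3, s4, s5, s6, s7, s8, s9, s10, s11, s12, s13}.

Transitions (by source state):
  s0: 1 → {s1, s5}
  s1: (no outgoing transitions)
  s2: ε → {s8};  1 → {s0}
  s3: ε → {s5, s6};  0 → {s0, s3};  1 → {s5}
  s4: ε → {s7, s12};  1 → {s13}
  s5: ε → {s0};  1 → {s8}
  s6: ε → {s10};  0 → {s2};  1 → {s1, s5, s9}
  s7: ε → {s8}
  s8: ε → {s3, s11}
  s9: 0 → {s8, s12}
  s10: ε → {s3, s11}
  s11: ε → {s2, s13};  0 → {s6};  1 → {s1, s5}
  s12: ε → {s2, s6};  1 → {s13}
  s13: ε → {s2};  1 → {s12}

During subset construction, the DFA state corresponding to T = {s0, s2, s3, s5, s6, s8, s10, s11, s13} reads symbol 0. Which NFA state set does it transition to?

s3 on 0 → {s0, s3}.
s6 on 0 → {s2}.
s11 on 0 → {s6}.
No 0-transition from s0, s2, s5, s8, s10, s13.
Union after reading 0: {s0, s2, s3, s6}.
Now take the ε-closure:
From s2 via ε: add s8.
From s3 via ε: add s5.
From s6 via ε: add s10.
From s8 via ε: add s11.
From s11 via ε: add s13.
No new states can be added; the closed set is {s0, s2, s3, s5, s6, s8, s10, s11, s13}.

{s0, s2, s3, s5, s6, s8, s10, s11, s13}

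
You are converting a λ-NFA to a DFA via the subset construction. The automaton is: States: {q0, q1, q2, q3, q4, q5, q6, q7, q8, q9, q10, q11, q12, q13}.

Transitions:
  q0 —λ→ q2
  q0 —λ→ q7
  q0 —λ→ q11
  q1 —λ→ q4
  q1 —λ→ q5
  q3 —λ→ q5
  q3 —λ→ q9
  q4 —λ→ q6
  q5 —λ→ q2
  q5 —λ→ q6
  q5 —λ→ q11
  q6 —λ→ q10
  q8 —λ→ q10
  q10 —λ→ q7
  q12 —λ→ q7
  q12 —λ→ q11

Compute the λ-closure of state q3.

{q2, q3, q5, q6, q7, q9, q10, q11}

Start with {q3}.
From q3 via λ: add q5, q9.
From q5 via λ: add q2, q6, q11.
From q6 via λ: add q10.
From q10 via λ: add q7.
No new states can be added; the closed set is {q2, q3, q5, q6, q7, q9, q10, q11}.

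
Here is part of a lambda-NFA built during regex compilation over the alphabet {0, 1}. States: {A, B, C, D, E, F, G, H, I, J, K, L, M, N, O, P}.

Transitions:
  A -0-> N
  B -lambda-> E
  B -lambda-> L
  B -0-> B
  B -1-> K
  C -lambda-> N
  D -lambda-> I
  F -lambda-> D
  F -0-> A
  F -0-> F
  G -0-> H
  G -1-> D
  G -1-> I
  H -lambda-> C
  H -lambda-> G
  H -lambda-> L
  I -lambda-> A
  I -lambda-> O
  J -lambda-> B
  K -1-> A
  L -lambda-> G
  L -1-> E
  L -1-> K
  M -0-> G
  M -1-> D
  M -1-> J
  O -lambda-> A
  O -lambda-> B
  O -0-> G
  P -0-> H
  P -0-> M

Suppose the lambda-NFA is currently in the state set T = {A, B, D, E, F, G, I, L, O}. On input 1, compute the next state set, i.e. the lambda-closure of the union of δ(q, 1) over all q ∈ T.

{A, B, D, E, G, I, K, L, O}

B on 1 → {K}.
G on 1 → {D, I}.
L on 1 → {E, K}.
No 1-transition from A, D, E, F, I, O.
Union after reading 1: {D, E, I, K}.
Now take the lambda-closure:
From I via lambda: add A, O.
From O via lambda: add B.
From B via lambda: add L.
From L via lambda: add G.
No new states can be added; the closed set is {A, B, D, E, G, I, K, L, O}.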